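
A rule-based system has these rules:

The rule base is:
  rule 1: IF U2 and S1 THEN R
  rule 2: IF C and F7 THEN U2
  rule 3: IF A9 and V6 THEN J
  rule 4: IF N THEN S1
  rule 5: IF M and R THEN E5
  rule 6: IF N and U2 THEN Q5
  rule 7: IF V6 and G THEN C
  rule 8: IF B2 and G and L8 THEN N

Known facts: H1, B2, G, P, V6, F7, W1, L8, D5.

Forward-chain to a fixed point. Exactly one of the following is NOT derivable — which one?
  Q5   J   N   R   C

J

Round 1: rule 7 [IF V6 and G THEN C]; rule 8 [IF B2 and G and L8 THEN N]. New: C, N.
Round 2: rule 2 [IF C and F7 THEN U2]; rule 4 [IF N THEN S1]. New: U2, S1.
Round 3: rule 1 [IF U2 and S1 THEN R]; rule 6 [IF N and U2 THEN Q5]. New: R, Q5.
Derived: N (round 1), Q5 (round 3), C (round 1), R (round 3). J never appears in any round.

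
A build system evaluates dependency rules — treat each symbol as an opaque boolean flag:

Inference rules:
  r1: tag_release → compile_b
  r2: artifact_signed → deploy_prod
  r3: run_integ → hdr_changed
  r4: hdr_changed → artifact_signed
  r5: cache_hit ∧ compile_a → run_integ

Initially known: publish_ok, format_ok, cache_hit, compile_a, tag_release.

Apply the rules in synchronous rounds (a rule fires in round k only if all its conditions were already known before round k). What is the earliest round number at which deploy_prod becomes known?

4

[1] r1 [tag_release → compile_b]; r5 [cache_hit ∧ compile_a → run_integ]. ⇒ new: compile_b, run_integ.
[2] r3 [run_integ → hdr_changed]. ⇒ new: hdr_changed.
[3] r4 [hdr_changed → artifact_signed]. ⇒ new: artifact_signed.
[4] r2 [artifact_signed → deploy_prod]. ⇒ new: deploy_prod.
deploy_prod first appears in round 4.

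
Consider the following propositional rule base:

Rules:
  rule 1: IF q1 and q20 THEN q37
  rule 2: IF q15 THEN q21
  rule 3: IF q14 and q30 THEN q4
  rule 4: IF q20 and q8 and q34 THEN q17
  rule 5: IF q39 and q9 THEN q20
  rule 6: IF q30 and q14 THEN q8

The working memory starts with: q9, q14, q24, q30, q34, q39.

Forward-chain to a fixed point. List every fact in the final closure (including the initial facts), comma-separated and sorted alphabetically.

q14, q17, q20, q24, q30, q34, q39, q4, q8, q9

Round 1: rule 3 [IF q14 and q30 THEN q4]; rule 5 [IF q39 and q9 THEN q20]; rule 6 [IF q30 and q14 THEN q8]. New: q4, q20, q8.
Round 2: rule 4 [IF q20 and q8 and q34 THEN q17]. New: q17.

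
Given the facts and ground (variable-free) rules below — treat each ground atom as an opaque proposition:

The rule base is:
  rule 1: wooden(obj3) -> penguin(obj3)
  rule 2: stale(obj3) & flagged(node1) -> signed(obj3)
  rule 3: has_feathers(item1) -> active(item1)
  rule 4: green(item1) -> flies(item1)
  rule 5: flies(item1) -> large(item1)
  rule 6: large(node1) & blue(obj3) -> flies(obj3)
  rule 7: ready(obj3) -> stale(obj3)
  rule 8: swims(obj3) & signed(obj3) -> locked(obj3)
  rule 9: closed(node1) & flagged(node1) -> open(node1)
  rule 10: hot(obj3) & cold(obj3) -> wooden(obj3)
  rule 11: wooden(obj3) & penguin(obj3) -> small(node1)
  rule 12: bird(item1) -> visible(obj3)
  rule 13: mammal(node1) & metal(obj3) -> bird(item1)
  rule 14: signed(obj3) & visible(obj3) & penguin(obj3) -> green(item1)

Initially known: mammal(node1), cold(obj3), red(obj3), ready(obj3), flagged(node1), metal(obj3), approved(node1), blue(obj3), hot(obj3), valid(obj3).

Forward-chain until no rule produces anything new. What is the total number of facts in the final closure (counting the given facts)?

Round 1: rule 7 [ready(obj3) -> stale(obj3)]; rule 10 [hot(obj3) & cold(obj3) -> wooden(obj3)]; rule 13 [mammal(node1) & metal(obj3) -> bird(item1)]. Adds stale(obj3), wooden(obj3), bird(item1).
Round 2: rule 1 [wooden(obj3) -> penguin(obj3)]; rule 2 [stale(obj3) & flagged(node1) -> signed(obj3)]; rule 12 [bird(item1) -> visible(obj3)]. Adds penguin(obj3), signed(obj3), visible(obj3).
Round 3: rule 11 [wooden(obj3) & penguin(obj3) -> small(node1)]; rule 14 [signed(obj3) & visible(obj3) & penguin(obj3) -> green(item1)]. Adds small(node1), green(item1).
Round 4: rule 4 [green(item1) -> flies(item1)]. Adds flies(item1).
Round 5: rule 5 [flies(item1) -> large(item1)]. Adds large(item1).
Closure: {approved(node1), bird(item1), blue(obj3), cold(obj3), flagged(node1), flies(item1), green(item1), hot(obj3), large(item1), mammal(node1), metal(obj3), penguin(obj3), ready(obj3), red(obj3), signed(obj3), small(node1), stale(obj3), valid(obj3), visible(obj3), wooden(obj3)} — 20 facts.

20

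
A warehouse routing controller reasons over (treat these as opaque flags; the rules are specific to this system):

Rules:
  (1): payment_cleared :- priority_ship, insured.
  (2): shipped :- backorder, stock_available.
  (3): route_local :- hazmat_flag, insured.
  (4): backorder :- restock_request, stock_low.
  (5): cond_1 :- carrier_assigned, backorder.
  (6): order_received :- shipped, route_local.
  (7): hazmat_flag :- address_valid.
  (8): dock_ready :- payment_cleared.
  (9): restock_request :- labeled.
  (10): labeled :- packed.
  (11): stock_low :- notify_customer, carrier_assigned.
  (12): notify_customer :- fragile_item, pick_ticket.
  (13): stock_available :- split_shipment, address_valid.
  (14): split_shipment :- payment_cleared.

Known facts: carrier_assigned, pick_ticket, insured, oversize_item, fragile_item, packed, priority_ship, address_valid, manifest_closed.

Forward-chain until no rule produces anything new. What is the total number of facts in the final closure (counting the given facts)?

Round 1: (1) [payment_cleared :- priority_ship, insured.]; (7) [hazmat_flag :- address_valid.]; (10) [labeled :- packed.]; (12) [notify_customer :- fragile_item, pick_ticket.]. New: payment_cleared, hazmat_flag, labeled, notify_customer.
Round 2: (3) [route_local :- hazmat_flag, insured.]; (8) [dock_ready :- payment_cleared.]; (9) [restock_request :- labeled.]; (11) [stock_low :- notify_customer, carrier_assigned.]; (14) [split_shipment :- payment_cleared.]. New: route_local, dock_ready, restock_request, stock_low, split_shipment.
Round 3: (4) [backorder :- restock_request, stock_low.]; (13) [stock_available :- split_shipment, address_valid.]. New: backorder, stock_available.
Round 4: (2) [shipped :- backorder, stock_available.]; (5) [cond_1 :- carrier_assigned, backorder.]. New: shipped, cond_1.
Round 5: (6) [order_received :- shipped, route_local.]. New: order_received.
Closure: {address_valid, backorder, carrier_assigned, cond_1, dock_ready, fragile_item, hazmat_flag, insured, labeled, manifest_closed, notify_customer, order_received, oversize_item, packed, payment_cleared, pick_ticket, priority_ship, restock_request, route_local, shipped, split_shipment, stock_available, stock_low} — 23 facts.

23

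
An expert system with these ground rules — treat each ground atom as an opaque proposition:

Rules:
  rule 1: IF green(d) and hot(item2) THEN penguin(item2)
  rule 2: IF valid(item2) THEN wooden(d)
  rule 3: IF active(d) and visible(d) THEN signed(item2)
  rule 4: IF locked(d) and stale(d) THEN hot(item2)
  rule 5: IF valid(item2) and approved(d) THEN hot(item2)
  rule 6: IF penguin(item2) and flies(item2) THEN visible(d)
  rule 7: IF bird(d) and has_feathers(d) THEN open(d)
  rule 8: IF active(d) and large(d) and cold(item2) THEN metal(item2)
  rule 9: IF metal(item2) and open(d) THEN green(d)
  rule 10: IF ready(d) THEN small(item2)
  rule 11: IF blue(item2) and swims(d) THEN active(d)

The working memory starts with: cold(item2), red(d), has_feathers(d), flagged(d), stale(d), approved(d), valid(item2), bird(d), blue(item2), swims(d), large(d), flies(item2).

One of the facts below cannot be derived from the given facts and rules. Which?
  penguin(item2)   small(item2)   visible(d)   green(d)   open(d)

Round 1: rule 2 [IF valid(item2) THEN wooden(d)]; rule 5 [IF valid(item2) and approved(d) THEN hot(item2)]; rule 7 [IF bird(d) and has_feathers(d) THEN open(d)]; rule 11 [IF blue(item2) and swims(d) THEN active(d)]. New: wooden(d), hot(item2), open(d), active(d).
Round 2: rule 8 [IF active(d) and large(d) and cold(item2) THEN metal(item2)]. New: metal(item2).
Round 3: rule 9 [IF metal(item2) and open(d) THEN green(d)]. New: green(d).
Round 4: rule 1 [IF green(d) and hot(item2) THEN penguin(item2)]. New: penguin(item2).
Round 5: rule 6 [IF penguin(item2) and flies(item2) THEN visible(d)]. New: visible(d).
Round 6: rule 3 [IF active(d) and visible(d) THEN signed(item2)]. New: signed(item2).
Derived: penguin(item2) (round 4), open(d) (round 1), visible(d) (round 5), green(d) (round 3). small(item2) never appears in any round.

small(item2)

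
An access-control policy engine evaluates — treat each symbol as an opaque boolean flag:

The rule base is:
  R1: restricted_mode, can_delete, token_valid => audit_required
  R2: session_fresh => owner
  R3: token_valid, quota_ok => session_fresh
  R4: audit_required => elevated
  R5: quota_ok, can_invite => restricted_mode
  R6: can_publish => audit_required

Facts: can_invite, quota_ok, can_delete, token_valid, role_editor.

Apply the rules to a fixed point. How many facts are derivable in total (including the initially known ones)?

Round 1: R3 [token_valid, quota_ok => session_fresh]; R5 [quota_ok, can_invite => restricted_mode]. New: session_fresh, restricted_mode.
Round 2: R1 [restricted_mode, can_delete, token_valid => audit_required]; R2 [session_fresh => owner]. New: audit_required, owner.
Round 3: R4 [audit_required => elevated]. New: elevated.
Closure: {audit_required, can_delete, can_invite, elevated, owner, quota_ok, restricted_mode, role_editor, session_fresh, token_valid} — 10 facts.

10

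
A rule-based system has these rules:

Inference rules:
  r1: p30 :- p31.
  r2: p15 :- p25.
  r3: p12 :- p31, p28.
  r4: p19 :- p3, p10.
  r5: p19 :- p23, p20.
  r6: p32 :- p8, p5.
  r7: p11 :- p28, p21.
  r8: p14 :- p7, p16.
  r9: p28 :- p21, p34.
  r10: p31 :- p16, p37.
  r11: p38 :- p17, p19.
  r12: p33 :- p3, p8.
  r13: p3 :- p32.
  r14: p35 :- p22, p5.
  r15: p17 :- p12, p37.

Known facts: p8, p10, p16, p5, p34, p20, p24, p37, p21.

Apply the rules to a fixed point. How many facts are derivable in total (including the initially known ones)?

Round 1: r6 [p32 :- p8, p5.]; r9 [p28 :- p21, p34.]; r10 [p31 :- p16, p37.]. Adds p32, p28, p31.
Round 2: r1 [p30 :- p31.]; r3 [p12 :- p31, p28.]; r7 [p11 :- p28, p21.]; r13 [p3 :- p32.]. Adds p30, p12, p11, p3.
Round 3: r4 [p19 :- p3, p10.]; r12 [p33 :- p3, p8.]; r15 [p17 :- p12, p37.]. Adds p19, p33, p17.
Round 4: r11 [p38 :- p17, p19.]. Adds p38.
Closure: {p10, p11, p12, p16, p17, p19, p20, p21, p24, p28, p3, p30, p31, p32, p33, p34, p37, p38, p5, p8} — 20 facts.

20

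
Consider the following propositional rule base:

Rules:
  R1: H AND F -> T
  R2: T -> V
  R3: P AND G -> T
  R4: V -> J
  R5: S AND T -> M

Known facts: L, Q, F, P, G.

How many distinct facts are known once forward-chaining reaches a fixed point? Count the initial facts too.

8

[1] R3 [P AND G -> T]. ⇒ new: T.
[2] R2 [T -> V]. ⇒ new: V.
[3] R4 [V -> J]. ⇒ new: J.
Closure: {F, G, J, L, P, Q, T, V} — 8 facts.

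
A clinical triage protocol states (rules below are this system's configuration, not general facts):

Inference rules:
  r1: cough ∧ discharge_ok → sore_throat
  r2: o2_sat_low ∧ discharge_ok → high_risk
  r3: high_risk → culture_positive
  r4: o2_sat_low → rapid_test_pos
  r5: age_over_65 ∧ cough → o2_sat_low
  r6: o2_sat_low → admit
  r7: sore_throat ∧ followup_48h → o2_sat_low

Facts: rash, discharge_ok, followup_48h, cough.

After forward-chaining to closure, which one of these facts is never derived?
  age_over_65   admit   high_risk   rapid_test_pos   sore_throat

Round 1 — r1, derive sore_throat.
Round 2 — r7, derive o2_sat_low.
Round 3 — r2, r4, r6, derive high_risk, rapid_test_pos, admit.
Round 4 — r3, derive culture_positive.
Derived: high_risk (round 3), sore_throat (round 1), admit (round 3), rapid_test_pos (round 3). age_over_65 never appears in any round.

age_over_65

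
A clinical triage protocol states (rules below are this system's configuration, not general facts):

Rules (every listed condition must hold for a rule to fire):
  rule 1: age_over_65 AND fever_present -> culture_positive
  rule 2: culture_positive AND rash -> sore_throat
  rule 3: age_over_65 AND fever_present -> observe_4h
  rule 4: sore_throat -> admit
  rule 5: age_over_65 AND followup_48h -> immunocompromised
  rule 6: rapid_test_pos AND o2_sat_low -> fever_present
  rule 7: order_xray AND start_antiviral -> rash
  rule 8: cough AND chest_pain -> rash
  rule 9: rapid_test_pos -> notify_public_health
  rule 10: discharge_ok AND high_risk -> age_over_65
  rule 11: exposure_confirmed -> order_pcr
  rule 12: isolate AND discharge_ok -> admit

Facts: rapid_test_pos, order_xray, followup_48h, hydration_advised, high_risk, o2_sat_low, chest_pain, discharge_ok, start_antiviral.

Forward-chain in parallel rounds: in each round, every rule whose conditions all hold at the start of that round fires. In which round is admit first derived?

4

[1] rule 6 [rapid_test_pos AND o2_sat_low -> fever_present]; rule 7 [order_xray AND start_antiviral -> rash]; rule 9 [rapid_test_pos -> notify_public_health]; rule 10 [discharge_ok AND high_risk -> age_over_65]. ⇒ new: fever_present, rash, notify_public_health, age_over_65.
[2] rule 1 [age_over_65 AND fever_present -> culture_positive]; rule 3 [age_over_65 AND fever_present -> observe_4h]; rule 5 [age_over_65 AND followup_48h -> immunocompromised]. ⇒ new: culture_positive, observe_4h, immunocompromised.
[3] rule 2 [culture_positive AND rash -> sore_throat]. ⇒ new: sore_throat.
[4] rule 4 [sore_throat -> admit]. ⇒ new: admit.
admit first appears in round 4.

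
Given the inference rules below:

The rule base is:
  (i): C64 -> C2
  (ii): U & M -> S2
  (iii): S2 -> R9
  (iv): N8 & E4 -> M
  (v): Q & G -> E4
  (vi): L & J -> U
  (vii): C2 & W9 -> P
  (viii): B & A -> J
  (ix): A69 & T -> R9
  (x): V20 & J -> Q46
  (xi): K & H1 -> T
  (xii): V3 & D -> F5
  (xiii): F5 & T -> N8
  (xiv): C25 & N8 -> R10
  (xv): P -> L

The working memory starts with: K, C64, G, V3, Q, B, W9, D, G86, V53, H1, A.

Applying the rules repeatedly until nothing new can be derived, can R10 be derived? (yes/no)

Round 1: (i) [C64 -> C2]; (v) [Q & G -> E4]; (viii) [B & A -> J]; (xi) [K & H1 -> T]; (xii) [V3 & D -> F5]. Adds C2, E4, J, T, F5.
Round 2: (vii) [C2 & W9 -> P]; (xiii) [F5 & T -> N8]. Adds P, N8.
Round 3: (iv) [N8 & E4 -> M]; (xv) [P -> L]. Adds M, L.
Round 4: (vi) [L & J -> U]. Adds U.
Round 5: (ii) [U & M -> S2]. Adds S2.
Round 6: (iii) [S2 -> R9]. Adds R9.
Fixed point reached. R10 is concluded only by (xiv); (xiv) needs C25 (never derived).

no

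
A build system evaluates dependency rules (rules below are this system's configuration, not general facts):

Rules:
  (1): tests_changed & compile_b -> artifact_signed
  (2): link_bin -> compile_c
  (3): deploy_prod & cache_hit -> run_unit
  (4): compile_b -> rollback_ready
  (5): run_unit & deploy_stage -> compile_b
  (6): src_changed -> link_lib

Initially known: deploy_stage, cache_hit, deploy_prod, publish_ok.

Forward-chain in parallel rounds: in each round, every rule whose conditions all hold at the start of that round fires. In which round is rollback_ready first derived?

Round 1: (3) [deploy_prod & cache_hit -> run_unit]. New: run_unit.
Round 2: (5) [run_unit & deploy_stage -> compile_b]. New: compile_b.
Round 3: (4) [compile_b -> rollback_ready]. New: rollback_ready.
rollback_ready first appears in round 3.

3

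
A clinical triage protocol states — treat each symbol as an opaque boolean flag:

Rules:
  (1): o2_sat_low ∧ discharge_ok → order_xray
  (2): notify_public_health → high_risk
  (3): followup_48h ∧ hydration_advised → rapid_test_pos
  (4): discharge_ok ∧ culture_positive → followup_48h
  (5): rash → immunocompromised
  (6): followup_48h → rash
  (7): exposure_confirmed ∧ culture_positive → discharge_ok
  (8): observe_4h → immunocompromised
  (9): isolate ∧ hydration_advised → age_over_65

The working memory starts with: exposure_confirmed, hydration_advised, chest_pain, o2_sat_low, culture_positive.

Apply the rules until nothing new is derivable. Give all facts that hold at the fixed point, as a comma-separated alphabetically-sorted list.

[1] (7) [exposure_confirmed ∧ culture_positive → discharge_ok]. ⇒ new: discharge_ok.
[2] (1) [o2_sat_low ∧ discharge_ok → order_xray]; (4) [discharge_ok ∧ culture_positive → followup_48h]. ⇒ new: order_xray, followup_48h.
[3] (3) [followup_48h ∧ hydration_advised → rapid_test_pos]; (6) [followup_48h → rash]. ⇒ new: rapid_test_pos, rash.
[4] (5) [rash → immunocompromised]. ⇒ new: immunocompromised.

chest_pain, culture_positive, discharge_ok, exposure_confirmed, followup_48h, hydration_advised, immunocompromised, o2_sat_low, order_xray, rapid_test_pos, rash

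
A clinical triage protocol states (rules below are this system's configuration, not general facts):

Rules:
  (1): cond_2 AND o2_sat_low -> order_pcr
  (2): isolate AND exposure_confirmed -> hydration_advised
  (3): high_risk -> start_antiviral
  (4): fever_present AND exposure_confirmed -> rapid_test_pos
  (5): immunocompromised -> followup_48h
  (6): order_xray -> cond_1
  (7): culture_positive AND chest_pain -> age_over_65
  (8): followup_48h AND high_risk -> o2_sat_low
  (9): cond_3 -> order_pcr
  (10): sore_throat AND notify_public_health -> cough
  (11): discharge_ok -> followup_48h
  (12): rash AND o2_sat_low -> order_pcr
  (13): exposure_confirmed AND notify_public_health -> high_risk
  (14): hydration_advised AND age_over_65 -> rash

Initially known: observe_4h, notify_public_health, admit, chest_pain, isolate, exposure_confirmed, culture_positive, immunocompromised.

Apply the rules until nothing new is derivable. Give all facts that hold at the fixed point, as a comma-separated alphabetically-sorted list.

Round 1 fires (2), (5), (7), (13), giving hydration_advised, followup_48h, age_over_65, high_risk.
Round 2 fires (3), (8), (14), giving start_antiviral, o2_sat_low, rash.
Round 3 fires (12), giving order_pcr.

admit, age_over_65, chest_pain, culture_positive, exposure_confirmed, followup_48h, high_risk, hydration_advised, immunocompromised, isolate, notify_public_health, o2_sat_low, observe_4h, order_pcr, rash, start_antiviral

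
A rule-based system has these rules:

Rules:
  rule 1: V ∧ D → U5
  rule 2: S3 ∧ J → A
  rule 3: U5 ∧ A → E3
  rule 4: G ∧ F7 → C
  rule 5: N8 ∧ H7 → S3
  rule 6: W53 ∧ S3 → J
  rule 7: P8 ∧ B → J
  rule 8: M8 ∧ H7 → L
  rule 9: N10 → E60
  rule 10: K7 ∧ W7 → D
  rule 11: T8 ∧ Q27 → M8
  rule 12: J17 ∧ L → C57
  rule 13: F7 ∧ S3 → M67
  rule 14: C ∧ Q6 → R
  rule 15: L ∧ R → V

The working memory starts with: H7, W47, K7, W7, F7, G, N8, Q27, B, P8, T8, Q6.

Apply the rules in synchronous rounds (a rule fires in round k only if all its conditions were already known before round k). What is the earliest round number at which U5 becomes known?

4

[1] rule 4 [G ∧ F7 → C]; rule 5 [N8 ∧ H7 → S3]; rule 7 [P8 ∧ B → J]; rule 10 [K7 ∧ W7 → D]; rule 11 [T8 ∧ Q27 → M8]. ⇒ new: C, S3, J, D, M8.
[2] rule 2 [S3 ∧ J → A]; rule 8 [M8 ∧ H7 → L]; rule 13 [F7 ∧ S3 → M67]; rule 14 [C ∧ Q6 → R]. ⇒ new: A, L, M67, R.
[3] rule 15 [L ∧ R → V]. ⇒ new: V.
[4] rule 1 [V ∧ D → U5]. ⇒ new: U5.
U5 first appears in round 4.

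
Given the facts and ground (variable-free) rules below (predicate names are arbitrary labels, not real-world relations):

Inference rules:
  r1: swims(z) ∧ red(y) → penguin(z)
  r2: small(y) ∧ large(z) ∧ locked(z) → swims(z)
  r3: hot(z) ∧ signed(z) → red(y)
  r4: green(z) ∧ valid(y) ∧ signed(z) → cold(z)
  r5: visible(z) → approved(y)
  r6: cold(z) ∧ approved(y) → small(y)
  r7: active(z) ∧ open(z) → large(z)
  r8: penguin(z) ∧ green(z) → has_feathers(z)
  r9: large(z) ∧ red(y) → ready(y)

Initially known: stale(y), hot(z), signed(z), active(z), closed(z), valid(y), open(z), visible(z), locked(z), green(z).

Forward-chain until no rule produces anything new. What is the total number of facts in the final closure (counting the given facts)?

[1] r3 [hot(z) ∧ signed(z) → red(y)]; r4 [green(z) ∧ valid(y) ∧ signed(z) → cold(z)]; r5 [visible(z) → approved(y)]; r7 [active(z) ∧ open(z) → large(z)]. ⇒ new: red(y), cold(z), approved(y), large(z).
[2] r6 [cold(z) ∧ approved(y) → small(y)]; r9 [large(z) ∧ red(y) → ready(y)]. ⇒ new: small(y), ready(y).
[3] r2 [small(y) ∧ large(z) ∧ locked(z) → swims(z)]. ⇒ new: swims(z).
[4] r1 [swims(z) ∧ red(y) → penguin(z)]. ⇒ new: penguin(z).
[5] r8 [penguin(z) ∧ green(z) → has_feathers(z)]. ⇒ new: has_feathers(z).
Closure: {active(z), approved(y), closed(z), cold(z), green(z), has_feathers(z), hot(z), large(z), locked(z), open(z), penguin(z), ready(y), red(y), signed(z), small(y), stale(y), swims(z), valid(y), visible(z)} — 19 facts.

19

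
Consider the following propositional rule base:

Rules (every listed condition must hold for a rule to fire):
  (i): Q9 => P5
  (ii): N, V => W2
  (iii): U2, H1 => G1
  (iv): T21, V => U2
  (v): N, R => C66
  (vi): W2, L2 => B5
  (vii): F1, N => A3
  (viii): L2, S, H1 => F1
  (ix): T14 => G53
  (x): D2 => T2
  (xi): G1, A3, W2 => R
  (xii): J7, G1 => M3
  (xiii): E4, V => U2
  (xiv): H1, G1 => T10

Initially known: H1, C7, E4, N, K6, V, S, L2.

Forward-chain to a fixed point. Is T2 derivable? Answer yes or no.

no

Round 1 fires (ii), (viii), (xiii), giving W2, F1, U2.
Round 2 fires (iii), (vi), (vii), giving G1, B5, A3.
Round 3 fires (xi), (xiv), giving R, T10.
Round 4 fires (v), giving C66.
Fixed point reached. T2 is concluded only by (x); (x) needs D2 (never derived).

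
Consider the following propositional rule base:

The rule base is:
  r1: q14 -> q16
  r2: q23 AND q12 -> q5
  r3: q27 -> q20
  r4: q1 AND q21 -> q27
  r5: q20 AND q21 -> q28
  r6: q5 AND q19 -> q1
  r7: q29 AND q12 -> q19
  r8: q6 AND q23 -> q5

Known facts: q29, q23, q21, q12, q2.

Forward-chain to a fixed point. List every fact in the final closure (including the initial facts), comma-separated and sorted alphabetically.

q1, q12, q19, q2, q20, q21, q23, q27, q28, q29, q5

[1] r2 [q23 AND q12 -> q5]; r7 [q29 AND q12 -> q19]. ⇒ new: q5, q19.
[2] r6 [q5 AND q19 -> q1]. ⇒ new: q1.
[3] r4 [q1 AND q21 -> q27]. ⇒ new: q27.
[4] r3 [q27 -> q20]. ⇒ new: q20.
[5] r5 [q20 AND q21 -> q28]. ⇒ new: q28.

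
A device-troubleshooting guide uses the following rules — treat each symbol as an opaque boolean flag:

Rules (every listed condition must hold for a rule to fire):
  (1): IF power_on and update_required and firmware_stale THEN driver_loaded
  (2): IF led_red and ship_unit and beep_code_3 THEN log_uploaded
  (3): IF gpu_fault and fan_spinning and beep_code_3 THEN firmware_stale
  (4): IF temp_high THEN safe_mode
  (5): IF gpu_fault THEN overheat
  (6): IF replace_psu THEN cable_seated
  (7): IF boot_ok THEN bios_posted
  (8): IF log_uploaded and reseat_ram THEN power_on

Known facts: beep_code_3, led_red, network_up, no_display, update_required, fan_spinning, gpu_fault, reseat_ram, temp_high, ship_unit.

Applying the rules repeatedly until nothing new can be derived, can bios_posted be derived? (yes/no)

Round 1: (2) [IF led_red and ship_unit and beep_code_3 THEN log_uploaded]; (3) [IF gpu_fault and fan_spinning and beep_code_3 THEN firmware_stale]; (4) [IF temp_high THEN safe_mode]; (5) [IF gpu_fault THEN overheat]. New: log_uploaded, firmware_stale, safe_mode, overheat.
Round 2: (8) [IF log_uploaded and reseat_ram THEN power_on]. New: power_on.
Round 3: (1) [IF power_on and update_required and firmware_stale THEN driver_loaded]. New: driver_loaded.
Fixed point reached. bios_posted is concluded only by (7); (7) needs boot_ok (never derived).

no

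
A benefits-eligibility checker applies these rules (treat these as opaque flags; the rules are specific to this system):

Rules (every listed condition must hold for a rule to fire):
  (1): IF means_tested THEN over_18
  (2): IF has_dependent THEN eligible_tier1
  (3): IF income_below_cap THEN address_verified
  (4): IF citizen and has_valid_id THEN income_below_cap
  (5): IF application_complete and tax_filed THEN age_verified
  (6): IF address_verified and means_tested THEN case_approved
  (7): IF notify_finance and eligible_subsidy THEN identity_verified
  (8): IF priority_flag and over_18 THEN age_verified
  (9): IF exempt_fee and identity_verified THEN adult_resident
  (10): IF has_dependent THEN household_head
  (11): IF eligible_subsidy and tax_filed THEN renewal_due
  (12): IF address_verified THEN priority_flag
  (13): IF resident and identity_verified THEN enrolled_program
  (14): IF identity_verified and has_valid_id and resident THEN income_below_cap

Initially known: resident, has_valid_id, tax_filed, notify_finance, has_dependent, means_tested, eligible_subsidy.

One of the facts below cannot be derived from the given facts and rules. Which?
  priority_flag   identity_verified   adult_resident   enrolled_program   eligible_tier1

adult_resident

Round 1 fires (1), (2), (7), (10), (11), giving over_18, eligible_tier1, identity_verified, household_head, renewal_due.
Round 2 fires (13), (14), giving enrolled_program, income_below_cap.
Round 3 fires (3), giving address_verified.
Round 4 fires (6), (12), giving case_approved, priority_flag.
Round 5 fires (8), giving age_verified.
Derived: identity_verified (round 1), priority_flag (round 4), eligible_tier1 (round 1), enrolled_program (round 2). adult_resident never appears in any round.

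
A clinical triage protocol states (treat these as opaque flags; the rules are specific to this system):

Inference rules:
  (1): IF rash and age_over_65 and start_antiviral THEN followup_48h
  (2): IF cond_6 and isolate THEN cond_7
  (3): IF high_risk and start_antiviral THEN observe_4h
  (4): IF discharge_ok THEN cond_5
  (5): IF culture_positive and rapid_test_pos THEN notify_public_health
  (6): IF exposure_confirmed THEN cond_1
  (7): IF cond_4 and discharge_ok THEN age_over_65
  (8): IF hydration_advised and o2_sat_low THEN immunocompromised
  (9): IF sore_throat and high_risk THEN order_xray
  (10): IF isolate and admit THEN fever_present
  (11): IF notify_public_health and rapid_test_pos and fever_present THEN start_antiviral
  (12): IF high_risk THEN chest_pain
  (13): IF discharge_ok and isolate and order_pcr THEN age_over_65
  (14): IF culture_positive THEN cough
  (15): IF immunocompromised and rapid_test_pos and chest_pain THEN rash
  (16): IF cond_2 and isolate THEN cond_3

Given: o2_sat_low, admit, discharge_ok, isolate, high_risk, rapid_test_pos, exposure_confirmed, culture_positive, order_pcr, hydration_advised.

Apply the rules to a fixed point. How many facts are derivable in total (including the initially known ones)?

22

Round 1: (4) [IF discharge_ok THEN cond_5]; (5) [IF culture_positive and rapid_test_pos THEN notify_public_health]; (6) [IF exposure_confirmed THEN cond_1]; (8) [IF hydration_advised and o2_sat_low THEN immunocompromised]; (10) [IF isolate and admit THEN fever_present]; (12) [IF high_risk THEN chest_pain]; (13) [IF discharge_ok and isolate and order_pcr THEN age_over_65]; (14) [IF culture_positive THEN cough]. New: cond_5, notify_public_health, cond_1, immunocompromised, fever_present, chest_pain, age_over_65, cough.
Round 2: (11) [IF notify_public_health and rapid_test_pos and fever_present THEN start_antiviral]; (15) [IF immunocompromised and rapid_test_pos and chest_pain THEN rash]. New: start_antiviral, rash.
Round 3: (1) [IF rash and age_over_65 and start_antiviral THEN followup_48h]; (3) [IF high_risk and start_antiviral THEN observe_4h]. New: followup_48h, observe_4h.
Closure: {admit, age_over_65, chest_pain, cond_1, cond_5, cough, culture_positive, discharge_ok, exposure_confirmed, fever_present, followup_48h, high_risk, hydration_advised, immunocompromised, isolate, notify_public_health, o2_sat_low, observe_4h, order_pcr, rapid_test_pos, rash, start_antiviral} — 22 facts.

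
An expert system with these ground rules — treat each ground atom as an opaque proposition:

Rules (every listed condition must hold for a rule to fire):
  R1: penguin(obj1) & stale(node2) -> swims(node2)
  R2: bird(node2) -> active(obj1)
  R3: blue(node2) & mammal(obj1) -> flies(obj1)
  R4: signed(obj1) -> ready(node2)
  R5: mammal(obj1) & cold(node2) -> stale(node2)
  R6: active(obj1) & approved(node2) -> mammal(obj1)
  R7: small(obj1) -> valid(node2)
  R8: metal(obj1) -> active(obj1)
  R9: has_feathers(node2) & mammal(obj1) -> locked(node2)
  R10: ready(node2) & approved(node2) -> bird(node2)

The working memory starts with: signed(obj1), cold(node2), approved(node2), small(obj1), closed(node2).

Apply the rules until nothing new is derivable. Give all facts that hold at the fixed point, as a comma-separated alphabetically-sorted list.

active(obj1), approved(node2), bird(node2), closed(node2), cold(node2), mammal(obj1), ready(node2), signed(obj1), small(obj1), stale(node2), valid(node2)

Round 1 — R4, R7, derive ready(node2), valid(node2).
Round 2 — R10, derive bird(node2).
Round 3 — R2, derive active(obj1).
Round 4 — R6, derive mammal(obj1).
Round 5 — R5, derive stale(node2).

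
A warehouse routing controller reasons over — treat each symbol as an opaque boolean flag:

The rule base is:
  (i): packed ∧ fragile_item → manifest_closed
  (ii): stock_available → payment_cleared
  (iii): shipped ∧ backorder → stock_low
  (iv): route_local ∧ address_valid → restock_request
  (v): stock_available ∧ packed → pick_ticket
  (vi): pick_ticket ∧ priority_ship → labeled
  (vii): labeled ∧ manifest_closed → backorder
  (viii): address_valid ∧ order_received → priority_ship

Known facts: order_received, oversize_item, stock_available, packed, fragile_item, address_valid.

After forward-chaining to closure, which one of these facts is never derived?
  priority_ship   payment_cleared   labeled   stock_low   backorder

stock_low

Round 1 — (i), (ii), (v), (viii), derive manifest_closed, payment_cleared, pick_ticket, priority_ship.
Round 2 — (vi), derive labeled.
Round 3 — (vii), derive backorder.
Derived: payment_cleared (round 1), labeled (round 2), priority_ship (round 1), backorder (round 3). stock_low never appears in any round.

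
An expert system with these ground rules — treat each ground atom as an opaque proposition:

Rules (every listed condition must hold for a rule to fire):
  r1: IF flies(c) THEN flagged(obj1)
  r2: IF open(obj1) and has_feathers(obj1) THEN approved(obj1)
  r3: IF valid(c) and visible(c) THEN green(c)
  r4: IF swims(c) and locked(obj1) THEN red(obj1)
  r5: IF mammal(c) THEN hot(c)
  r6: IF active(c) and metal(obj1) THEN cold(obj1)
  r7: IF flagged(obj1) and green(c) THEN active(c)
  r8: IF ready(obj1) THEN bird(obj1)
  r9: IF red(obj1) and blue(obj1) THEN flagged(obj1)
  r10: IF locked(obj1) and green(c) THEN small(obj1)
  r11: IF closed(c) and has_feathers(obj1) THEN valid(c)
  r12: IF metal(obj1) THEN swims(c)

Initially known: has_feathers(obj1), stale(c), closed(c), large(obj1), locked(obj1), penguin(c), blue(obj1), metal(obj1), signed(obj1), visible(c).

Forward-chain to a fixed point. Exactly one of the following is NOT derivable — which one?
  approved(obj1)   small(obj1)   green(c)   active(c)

[1] r11 [IF closed(c) and has_feathers(obj1) THEN valid(c)]; r12 [IF metal(obj1) THEN swims(c)]. ⇒ new: valid(c), swims(c).
[2] r3 [IF valid(c) and visible(c) THEN green(c)]; r4 [IF swims(c) and locked(obj1) THEN red(obj1)]. ⇒ new: green(c), red(obj1).
[3] r9 [IF red(obj1) and blue(obj1) THEN flagged(obj1)]; r10 [IF locked(obj1) and green(c) THEN small(obj1)]. ⇒ new: flagged(obj1), small(obj1).
[4] r7 [IF flagged(obj1) and green(c) THEN active(c)]. ⇒ new: active(c).
[5] r6 [IF active(c) and metal(obj1) THEN cold(obj1)]. ⇒ new: cold(obj1).
Derived: small(obj1) (round 3), active(c) (round 4), green(c) (round 2). approved(obj1) never appears in any round.

approved(obj1)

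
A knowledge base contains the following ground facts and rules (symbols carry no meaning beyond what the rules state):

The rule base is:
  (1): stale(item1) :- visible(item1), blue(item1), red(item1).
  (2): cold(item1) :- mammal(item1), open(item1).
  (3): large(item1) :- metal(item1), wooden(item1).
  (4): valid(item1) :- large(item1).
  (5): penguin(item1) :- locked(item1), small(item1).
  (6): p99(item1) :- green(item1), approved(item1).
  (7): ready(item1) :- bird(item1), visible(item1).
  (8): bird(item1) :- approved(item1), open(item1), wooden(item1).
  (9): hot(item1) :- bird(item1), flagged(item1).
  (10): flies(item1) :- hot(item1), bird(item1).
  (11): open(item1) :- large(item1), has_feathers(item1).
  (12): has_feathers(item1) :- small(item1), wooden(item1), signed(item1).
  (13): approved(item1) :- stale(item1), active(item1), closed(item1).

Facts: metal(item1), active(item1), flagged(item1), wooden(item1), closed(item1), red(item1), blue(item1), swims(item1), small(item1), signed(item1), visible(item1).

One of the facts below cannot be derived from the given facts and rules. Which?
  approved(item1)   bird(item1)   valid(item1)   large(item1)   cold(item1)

Round 1 — (1), (3), (12), derive stale(item1), large(item1), has_feathers(item1).
Round 2 — (4), (11), (13), derive valid(item1), open(item1), approved(item1).
Round 3 — (8), derive bird(item1).
Round 4 — (7), (9), derive ready(item1), hot(item1).
Round 5 — (10), derive flies(item1).
Derived: valid(item1) (round 2), bird(item1) (round 3), large(item1) (round 1), approved(item1) (round 2). cold(item1) never appears in any round.

cold(item1)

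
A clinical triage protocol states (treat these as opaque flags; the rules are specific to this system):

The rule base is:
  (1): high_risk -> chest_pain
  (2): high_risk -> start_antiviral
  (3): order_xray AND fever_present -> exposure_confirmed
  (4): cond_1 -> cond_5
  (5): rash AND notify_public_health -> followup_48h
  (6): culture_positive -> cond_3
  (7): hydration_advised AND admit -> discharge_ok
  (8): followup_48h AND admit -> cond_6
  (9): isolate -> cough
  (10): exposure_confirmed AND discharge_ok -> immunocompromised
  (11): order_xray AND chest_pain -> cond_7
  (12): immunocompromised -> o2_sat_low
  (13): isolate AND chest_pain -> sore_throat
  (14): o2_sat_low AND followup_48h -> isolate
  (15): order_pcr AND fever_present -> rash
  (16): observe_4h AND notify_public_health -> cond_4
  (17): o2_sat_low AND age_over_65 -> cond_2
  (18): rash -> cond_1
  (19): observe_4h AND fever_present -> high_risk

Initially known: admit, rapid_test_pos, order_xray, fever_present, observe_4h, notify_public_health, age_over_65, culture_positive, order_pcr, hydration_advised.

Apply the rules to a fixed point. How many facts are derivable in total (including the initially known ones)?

Round 1 fires (3), (6), (7), (15), (16), (19), giving exposure_confirmed, cond_3, discharge_ok, rash, cond_4, high_risk.
Round 2 fires (1), (2), (5), (10), (18), giving chest_pain, start_antiviral, followup_48h, immunocompromised, cond_1.
Round 3 fires (4), (8), (11), (12), giving cond_5, cond_6, cond_7, o2_sat_low.
Round 4 fires (14), (17), giving isolate, cond_2.
Round 5 fires (9), (13), giving cough, sore_throat.
Closure: {admit, age_over_65, chest_pain, cond_1, cond_2, cond_3, cond_4, cond_5, cond_6, cond_7, cough, culture_positive, discharge_ok, exposure_confirmed, fever_present, followup_48h, high_risk, hydration_advised, immunocompromised, isolate, notify_public_health, o2_sat_low, observe_4h, order_pcr, order_xray, rapid_test_pos, rash, sore_throat, start_antiviral} — 29 facts.

29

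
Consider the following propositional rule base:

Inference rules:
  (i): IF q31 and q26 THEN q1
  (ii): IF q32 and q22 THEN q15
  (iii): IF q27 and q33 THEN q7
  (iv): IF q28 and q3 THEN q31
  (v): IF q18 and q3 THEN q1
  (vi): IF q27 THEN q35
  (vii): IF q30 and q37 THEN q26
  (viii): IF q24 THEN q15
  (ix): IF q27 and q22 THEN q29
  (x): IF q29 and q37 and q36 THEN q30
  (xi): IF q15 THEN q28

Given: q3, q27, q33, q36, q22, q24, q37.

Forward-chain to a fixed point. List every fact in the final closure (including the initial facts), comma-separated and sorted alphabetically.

q1, q15, q22, q24, q26, q27, q28, q29, q3, q30, q31, q33, q35, q36, q37, q7

Round 1 fires (iii), (vi), (viii), (ix), giving q7, q35, q15, q29.
Round 2 fires (x), (xi), giving q30, q28.
Round 3 fires (iv), (vii), giving q31, q26.
Round 4 fires (i), giving q1.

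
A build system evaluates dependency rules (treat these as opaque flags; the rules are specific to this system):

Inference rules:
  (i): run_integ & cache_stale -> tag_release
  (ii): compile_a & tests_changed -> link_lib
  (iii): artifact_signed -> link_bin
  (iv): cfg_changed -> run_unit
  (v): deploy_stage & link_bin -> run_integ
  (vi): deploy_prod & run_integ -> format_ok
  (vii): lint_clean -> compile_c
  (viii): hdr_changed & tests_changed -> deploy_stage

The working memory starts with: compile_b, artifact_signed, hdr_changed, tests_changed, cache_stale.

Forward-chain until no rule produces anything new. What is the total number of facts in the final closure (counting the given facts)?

9

[1] (iii) [artifact_signed -> link_bin]; (viii) [hdr_changed & tests_changed -> deploy_stage]. ⇒ new: link_bin, deploy_stage.
[2] (v) [deploy_stage & link_bin -> run_integ]. ⇒ new: run_integ.
[3] (i) [run_integ & cache_stale -> tag_release]. ⇒ new: tag_release.
Closure: {artifact_signed, cache_stale, compile_b, deploy_stage, hdr_changed, link_bin, run_integ, tag_release, tests_changed} — 9 facts.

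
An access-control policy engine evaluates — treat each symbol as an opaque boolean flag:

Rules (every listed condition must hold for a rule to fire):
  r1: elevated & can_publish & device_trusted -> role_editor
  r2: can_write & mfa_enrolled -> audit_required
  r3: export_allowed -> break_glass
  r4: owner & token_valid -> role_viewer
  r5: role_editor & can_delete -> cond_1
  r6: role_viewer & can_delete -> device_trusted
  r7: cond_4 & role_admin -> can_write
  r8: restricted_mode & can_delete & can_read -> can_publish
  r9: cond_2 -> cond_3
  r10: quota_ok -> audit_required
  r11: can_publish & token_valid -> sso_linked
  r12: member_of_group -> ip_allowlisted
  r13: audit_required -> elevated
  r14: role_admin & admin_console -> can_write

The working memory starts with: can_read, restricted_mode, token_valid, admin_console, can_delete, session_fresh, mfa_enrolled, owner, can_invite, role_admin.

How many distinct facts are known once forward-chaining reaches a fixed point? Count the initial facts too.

Round 1 — r4, r8, r14, derive role_viewer, can_publish, can_write.
Round 2 — r2, r6, r11, derive audit_required, device_trusted, sso_linked.
Round 3 — r13, derive elevated.
Round 4 — r1, derive role_editor.
Round 5 — r5, derive cond_1.
Closure: {admin_console, audit_required, can_delete, can_invite, can_publish, can_read, can_write, cond_1, device_trusted, elevated, mfa_enrolled, owner, restricted_mode, role_admin, role_editor, role_viewer, session_fresh, sso_linked, token_valid} — 19 facts.

19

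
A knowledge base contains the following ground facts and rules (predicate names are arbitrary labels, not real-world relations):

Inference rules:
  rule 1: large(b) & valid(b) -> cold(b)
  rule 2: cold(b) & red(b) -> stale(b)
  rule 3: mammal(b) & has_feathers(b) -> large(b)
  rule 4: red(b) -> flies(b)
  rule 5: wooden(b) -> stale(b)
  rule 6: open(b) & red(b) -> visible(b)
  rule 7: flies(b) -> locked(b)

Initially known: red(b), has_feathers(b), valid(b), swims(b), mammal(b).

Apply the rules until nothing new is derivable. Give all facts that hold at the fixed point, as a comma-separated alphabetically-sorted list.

[1] rule 3 [mammal(b) & has_feathers(b) -> large(b)]; rule 4 [red(b) -> flies(b)]. ⇒ new: large(b), flies(b).
[2] rule 1 [large(b) & valid(b) -> cold(b)]; rule 7 [flies(b) -> locked(b)]. ⇒ new: cold(b), locked(b).
[3] rule 2 [cold(b) & red(b) -> stale(b)]. ⇒ new: stale(b).

cold(b), flies(b), has_feathers(b), large(b), locked(b), mammal(b), red(b), stale(b), swims(b), valid(b)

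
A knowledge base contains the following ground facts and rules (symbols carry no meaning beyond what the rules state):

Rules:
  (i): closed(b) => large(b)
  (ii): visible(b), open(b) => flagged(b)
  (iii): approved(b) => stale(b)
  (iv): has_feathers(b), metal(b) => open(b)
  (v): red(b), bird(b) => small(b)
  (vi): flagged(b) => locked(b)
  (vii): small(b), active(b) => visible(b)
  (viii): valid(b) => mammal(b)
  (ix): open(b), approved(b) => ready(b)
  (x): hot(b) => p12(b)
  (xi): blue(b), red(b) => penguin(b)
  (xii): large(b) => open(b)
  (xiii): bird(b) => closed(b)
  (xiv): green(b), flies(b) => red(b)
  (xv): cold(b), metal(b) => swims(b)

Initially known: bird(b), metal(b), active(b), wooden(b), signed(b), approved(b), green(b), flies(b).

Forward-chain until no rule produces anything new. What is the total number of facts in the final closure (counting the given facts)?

Round 1: (iii) [approved(b) => stale(b)]; (xiii) [bird(b) => closed(b)]; (xiv) [green(b), flies(b) => red(b)]. New: stale(b), closed(b), red(b).
Round 2: (i) [closed(b) => large(b)]; (v) [red(b), bird(b) => small(b)]. New: large(b), small(b).
Round 3: (vii) [small(b), active(b) => visible(b)]; (xii) [large(b) => open(b)]. New: visible(b), open(b).
Round 4: (ii) [visible(b), open(b) => flagged(b)]; (ix) [open(b), approved(b) => ready(b)]. New: flagged(b), ready(b).
Round 5: (vi) [flagged(b) => locked(b)]. New: locked(b).
Closure: {active(b), approved(b), bird(b), closed(b), flagged(b), flies(b), green(b), large(b), locked(b), metal(b), open(b), ready(b), red(b), signed(b), small(b), stale(b), visible(b), wooden(b)} — 18 facts.

18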